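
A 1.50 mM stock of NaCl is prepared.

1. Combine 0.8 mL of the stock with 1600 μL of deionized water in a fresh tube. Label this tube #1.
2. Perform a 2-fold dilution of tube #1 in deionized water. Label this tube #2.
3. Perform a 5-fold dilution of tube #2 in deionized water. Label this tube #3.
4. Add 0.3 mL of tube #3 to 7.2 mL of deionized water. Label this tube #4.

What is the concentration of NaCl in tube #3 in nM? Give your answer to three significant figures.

5.00 × 10^4 nM

Step 1: 0.8 mL + 1600 μL = 2.4 mL total → factor 2.4/0.8 = 3
Step 2: 2-fold → factor 2
Step 3: 5-fold → factor 5
Dilution factor through tube #3 = 3 × 2 × 5 = 30
[tube #3] = 1.50 mM / 30 = 0.05000 mM = 5.00 × 10^4 nM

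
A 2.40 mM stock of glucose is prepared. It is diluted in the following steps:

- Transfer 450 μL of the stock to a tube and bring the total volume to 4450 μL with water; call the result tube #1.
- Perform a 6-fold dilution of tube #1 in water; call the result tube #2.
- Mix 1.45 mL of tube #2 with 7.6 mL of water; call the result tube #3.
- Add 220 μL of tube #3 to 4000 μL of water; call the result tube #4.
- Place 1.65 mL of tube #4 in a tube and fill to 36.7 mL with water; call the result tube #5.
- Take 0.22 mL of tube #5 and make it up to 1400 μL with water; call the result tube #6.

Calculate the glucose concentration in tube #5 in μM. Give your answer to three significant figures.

Step 1: 450 μL brought to 4450 μL → factor 4450/450 = 9.8889
Step 2: 6-fold → factor 6
Step 3: 1.45 mL + 7.6 mL = 9.05 mL total → factor 9.05/1.45 = 6.2414
Step 4: 220 μL + 4000 μL = 4220 μL total → factor 4220/220 = 19.182
Step 5: 1.65 mL brought to 36.7 mL → factor 36.7/1.65 = 22.242
Dilution factor through tube #5 = 9.8889 × 6 × 6.2414 × 19.182 × 22.242 = 1.58 × 10^5
[tube #5] = 2.40 mM / 1.58 × 10^5 = 1.519 × 10^-5 mM = 0.0152 μM

0.0152 μM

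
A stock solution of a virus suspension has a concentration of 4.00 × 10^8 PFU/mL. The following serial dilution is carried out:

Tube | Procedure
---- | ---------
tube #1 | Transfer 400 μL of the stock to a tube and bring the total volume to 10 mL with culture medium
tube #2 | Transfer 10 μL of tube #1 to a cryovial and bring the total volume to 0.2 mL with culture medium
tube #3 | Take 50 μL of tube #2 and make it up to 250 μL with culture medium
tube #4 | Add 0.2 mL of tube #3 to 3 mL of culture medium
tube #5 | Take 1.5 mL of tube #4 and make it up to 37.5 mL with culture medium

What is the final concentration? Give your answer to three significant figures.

400 PFU/mL

Step 1: 400 μL brought to 10 mL → factor 10000/400 = 25
Step 2: 10 μL brought to 0.2 mL → factor 200/10 = 20
Step 3: 50 μL brought to 250 μL → factor 250/50 = 5
Step 4: 0.2 mL + 3 mL = 3.2 mL total → factor 3.2/0.2 = 16
Step 5: 1.5 mL brought to 37.5 mL → factor 37.5/1.5 = 25
Overall dilution factor = 25 × 20 × 5 × 16 × 25 = 1 × 10^6
Final = 4.00 × 10^8 PFU/mL / 1 × 10^6 = 400 PFU/mL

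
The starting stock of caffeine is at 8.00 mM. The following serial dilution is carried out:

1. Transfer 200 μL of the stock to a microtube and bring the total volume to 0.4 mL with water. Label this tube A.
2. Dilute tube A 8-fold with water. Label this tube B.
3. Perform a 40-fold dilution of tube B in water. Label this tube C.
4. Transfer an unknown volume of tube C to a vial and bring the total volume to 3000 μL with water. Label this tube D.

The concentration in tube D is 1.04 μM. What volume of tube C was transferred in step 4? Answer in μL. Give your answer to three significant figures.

Step 1: 200 μL brought to 0.4 mL → factor 400/200 = 2
Step 2: 8-fold → factor 8
Step 3: 40-fold → factor 40
Step 4: v brought to 3000 μL → factor = 3000 μL/v
Product of known-step factors = 640
Overall factor = 8.00 mM / (1.04 μM) = 7692.3
Step-4 factor = 7692.3 / 640 = 12.019
v = 3000 μL / 12.019 = 250 μL

250 μL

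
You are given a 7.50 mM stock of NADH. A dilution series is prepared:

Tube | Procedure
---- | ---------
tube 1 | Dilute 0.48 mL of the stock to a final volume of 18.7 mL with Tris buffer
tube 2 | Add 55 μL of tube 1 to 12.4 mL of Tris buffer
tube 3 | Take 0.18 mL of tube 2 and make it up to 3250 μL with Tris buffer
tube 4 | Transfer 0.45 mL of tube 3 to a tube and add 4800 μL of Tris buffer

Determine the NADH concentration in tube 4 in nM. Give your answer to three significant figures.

4.04 nM

Step 1: 0.48 mL brought to 18.7 mL → factor 18.7/0.48 = 38.958
Step 2: 55 μL + 12.4 mL = 12455 μL total → factor 12455/55 = 226.45
Step 3: 0.18 mL brought to 3250 μL → factor 3.25/0.18 = 18.056
Step 4: 0.45 mL + 4800 μL = 5.25 mL total → factor 5.25/0.45 = 11.667
Overall dilution factor = 38.958 × 226.45 × 18.056 × 11.667 = 1.8584 × 10^6
Final = 7.50 mM / 1.8584 × 10^6 = 4.036 × 10^-6 mM = 4.04 nM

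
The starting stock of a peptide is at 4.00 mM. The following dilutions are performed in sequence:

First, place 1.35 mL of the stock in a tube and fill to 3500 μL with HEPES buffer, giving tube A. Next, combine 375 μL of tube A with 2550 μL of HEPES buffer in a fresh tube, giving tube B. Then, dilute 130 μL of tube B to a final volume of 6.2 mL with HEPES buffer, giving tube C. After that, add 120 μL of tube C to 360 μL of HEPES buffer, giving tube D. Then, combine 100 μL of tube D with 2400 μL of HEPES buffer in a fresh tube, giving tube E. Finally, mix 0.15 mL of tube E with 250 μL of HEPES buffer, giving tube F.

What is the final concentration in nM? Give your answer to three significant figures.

15.6 nM

Step 1: 1.35 mL brought to 3500 μL → factor 3.5/1.35 = 2.5926
Step 2: 375 μL + 2550 μL = 2925 μL total → factor 2925/375 = 7.8
Step 3: 130 μL brought to 6.2 mL → factor 6200/130 = 47.692
Step 4: 120 μL + 360 μL = 480 μL total → factor 480/120 = 4
Step 5: 100 μL + 2400 μL = 2500 μL total → factor 2500/100 = 25
Step 6: 0.15 mL + 250 μL = 0.4 mL total → factor 0.4/0.15 = 2.6667
Overall dilution factor = 2.5926 × 7.8 × 47.692 × 4 × 25 × 2.6667 = 2.5719 × 10^5
Final = 4.00 mM / 2.5719 × 10^5 = 1.555 × 10^-5 mM = 15.6 nM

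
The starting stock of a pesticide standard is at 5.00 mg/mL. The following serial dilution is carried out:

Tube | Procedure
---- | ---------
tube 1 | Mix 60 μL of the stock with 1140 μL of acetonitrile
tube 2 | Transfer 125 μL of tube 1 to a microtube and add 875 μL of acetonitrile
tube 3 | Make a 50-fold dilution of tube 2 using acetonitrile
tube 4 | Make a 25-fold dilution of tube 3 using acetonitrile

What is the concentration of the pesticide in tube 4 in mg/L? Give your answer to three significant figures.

Step 1: 60 μL + 1140 μL = 1200 μL total → factor 1200/60 = 20
Step 2: 125 μL + 875 μL = 1000 μL total → factor 1000/125 = 8
Step 3: 50-fold → factor 50
Step 4: 25-fold → factor 25
Overall dilution factor = 20 × 8 × 50 × 25 = 2 × 10^5
Final = 5.00 mg/mL / 2 × 10^5 = 2.500 × 10^-5 mg/mL = 0.0250 mg/L

0.0250 mg/L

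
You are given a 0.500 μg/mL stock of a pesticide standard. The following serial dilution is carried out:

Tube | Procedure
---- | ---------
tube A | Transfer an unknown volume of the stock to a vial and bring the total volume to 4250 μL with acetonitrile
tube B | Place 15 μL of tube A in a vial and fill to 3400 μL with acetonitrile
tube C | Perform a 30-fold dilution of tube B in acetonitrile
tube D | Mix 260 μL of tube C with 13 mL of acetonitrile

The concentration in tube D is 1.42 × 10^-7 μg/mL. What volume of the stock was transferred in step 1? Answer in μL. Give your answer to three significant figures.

419 μL

Step 1: v brought to 4250 μL → factor = 4250 μL/v
Step 2: 15 μL brought to 3400 μL → factor 3400/15 = 226.67
Step 3: 30-fold → factor 30
Step 4: 260 μL + 13 mL = 13260 μL total → factor 13260/260 = 51
Product of known-step factors = 3.468 × 10^5
Overall factor = 0.500 μg/mL / (1.42 × 10^-7 μg/mL) = 3.5211 × 10^6
Step-1 factor = 3.5211 × 10^6 / 3.468 × 10^5 = 10.153
v = 4250 μL / 10.153 = 419 μL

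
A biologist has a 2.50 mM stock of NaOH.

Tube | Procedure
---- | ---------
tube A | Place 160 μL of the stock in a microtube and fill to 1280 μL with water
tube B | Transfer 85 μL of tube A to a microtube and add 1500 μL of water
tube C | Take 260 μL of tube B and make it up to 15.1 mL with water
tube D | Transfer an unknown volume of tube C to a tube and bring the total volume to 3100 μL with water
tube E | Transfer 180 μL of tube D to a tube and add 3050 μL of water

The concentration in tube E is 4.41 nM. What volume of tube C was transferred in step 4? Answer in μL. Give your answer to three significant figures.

Step 1: 160 μL brought to 1280 μL → factor 1280/160 = 8
Step 2: 85 μL + 1500 μL = 1585 μL total → factor 1585/85 = 18.647
Step 3: 260 μL brought to 15.1 mL → factor 15100/260 = 58.077
Step 4: v brought to 3100 μL → factor = 3100 μL/v
Step 5: 180 μL + 3050 μL = 3230 μL total → factor 3230/180 = 17.944
Product of known-step factors = 1.5547 × 10^5
Overall factor = 2.50 mM / (4.41 nM) = 5.6689 × 10^5
Step-4 factor = 5.6689 × 10^5 / 1.5547 × 10^5 = 3.6464
v = 3100 μL / 3.6464 = 850 μL

850 μL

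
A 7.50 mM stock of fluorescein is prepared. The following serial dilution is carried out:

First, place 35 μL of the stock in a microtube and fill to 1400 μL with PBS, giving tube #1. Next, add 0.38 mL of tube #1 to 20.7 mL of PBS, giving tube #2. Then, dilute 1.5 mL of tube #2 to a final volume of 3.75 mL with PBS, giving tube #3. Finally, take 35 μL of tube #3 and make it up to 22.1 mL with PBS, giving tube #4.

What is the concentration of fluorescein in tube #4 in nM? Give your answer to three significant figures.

2.14 nM

Step 1: 35 μL brought to 1400 μL → factor 1400/35 = 40
Step 2: 0.38 mL + 20.7 mL = 21.08 mL total → factor 21.08/0.38 = 55.474
Step 3: 1.5 mL brought to 3.75 mL → factor 3.75/1.5 = 2.5
Step 4: 35 μL brought to 22.1 mL → factor 22100/35 = 631.43
Overall dilution factor = 40 × 55.474 × 2.5 × 631.43 = 3.5028 × 10^6
Final = 7.50 mM / 3.5028 × 10^6 = 2.141 × 10^-6 mM = 2.14 nM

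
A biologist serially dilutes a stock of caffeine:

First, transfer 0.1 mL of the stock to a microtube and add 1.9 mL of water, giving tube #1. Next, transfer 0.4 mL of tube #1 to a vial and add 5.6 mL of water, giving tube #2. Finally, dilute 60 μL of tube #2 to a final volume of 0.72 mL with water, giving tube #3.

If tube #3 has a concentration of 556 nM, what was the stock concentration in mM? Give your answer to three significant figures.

Step 1: 0.1 mL + 1.9 mL = 2 mL total → factor 2/0.1 = 20
Step 2: 0.4 mL + 5.6 mL = 6 mL total → factor 6/0.4 = 15
Step 3: 60 μL brought to 0.72 mL → factor 720/60 = 12
Overall dilution factor = 20 × 15 × 12 = 3600
Stock = 556 nM × 3600 = 2.002 × 10^6 nM = 2.00 mM

2.00 mM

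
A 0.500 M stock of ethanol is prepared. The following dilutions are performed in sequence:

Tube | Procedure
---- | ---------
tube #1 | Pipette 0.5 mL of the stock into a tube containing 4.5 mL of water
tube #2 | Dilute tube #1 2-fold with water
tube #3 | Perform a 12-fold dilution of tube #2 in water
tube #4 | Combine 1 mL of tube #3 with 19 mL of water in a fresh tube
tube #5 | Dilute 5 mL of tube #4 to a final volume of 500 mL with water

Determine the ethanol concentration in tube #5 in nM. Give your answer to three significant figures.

Step 1: 0.5 mL + 4.5 mL = 5 mL total → factor 5/0.5 = 10
Step 2: 2-fold → factor 2
Step 3: 12-fold → factor 12
Step 4: 1 mL + 19 mL = 20 mL total → factor 20/1 = 20
Step 5: 5 mL brought to 500 mL → factor 500/5 = 100
Overall dilution factor = 10 × 2 × 12 × 20 × 100 = 4.8 × 10^5
Final = 0.500 M / 4.8 × 10^5 = 1.042 × 10^-6 M = 1.04 × 10^3 nM

1.04 × 10^3 nM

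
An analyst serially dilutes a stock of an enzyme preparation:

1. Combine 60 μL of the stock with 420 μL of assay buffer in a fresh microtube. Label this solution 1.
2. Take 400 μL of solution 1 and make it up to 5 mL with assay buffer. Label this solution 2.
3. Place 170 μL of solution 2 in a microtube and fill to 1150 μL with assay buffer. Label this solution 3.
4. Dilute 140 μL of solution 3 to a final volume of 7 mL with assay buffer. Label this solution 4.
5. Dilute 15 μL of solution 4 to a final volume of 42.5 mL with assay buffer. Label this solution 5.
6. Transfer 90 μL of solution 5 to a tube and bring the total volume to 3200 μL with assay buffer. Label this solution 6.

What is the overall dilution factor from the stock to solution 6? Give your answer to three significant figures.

3.41 × 10^9

Step 1: 60 μL + 420 μL = 480 μL total → factor 480/60 = 8
Step 2: 400 μL brought to 5 mL → factor 5000/400 = 12.5
Step 3: 170 μL brought to 1150 μL → factor 1150/170 = 6.7647
Step 4: 140 μL brought to 7 mL → factor 7000/140 = 50
Step 5: 15 μL brought to 42.5 mL → factor 42500/15 = 2833.3
Step 6: 90 μL brought to 3200 μL → factor 3200/90 = 35.556
Overall dilution factor = 8 × 12.5 × 6.7647 × 50 × 2833.3 × 35.556 = 3.4074 × 10^9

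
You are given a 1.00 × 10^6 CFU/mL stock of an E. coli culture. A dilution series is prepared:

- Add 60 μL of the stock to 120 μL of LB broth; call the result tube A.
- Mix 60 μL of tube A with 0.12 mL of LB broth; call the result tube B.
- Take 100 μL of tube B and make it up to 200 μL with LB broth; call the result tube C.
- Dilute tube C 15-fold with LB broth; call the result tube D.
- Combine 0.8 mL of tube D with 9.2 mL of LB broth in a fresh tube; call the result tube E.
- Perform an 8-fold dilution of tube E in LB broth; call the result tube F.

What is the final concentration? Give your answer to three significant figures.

Step 1: 60 μL + 120 μL = 180 μL total → factor 180/60 = 3
Step 2: 60 μL + 0.12 mL = 180 μL total → factor 180/60 = 3
Step 3: 100 μL brought to 200 μL → factor 200/100 = 2
Step 4: 15-fold → factor 15
Step 5: 0.8 mL + 9.2 mL = 10 mL total → factor 10/0.8 = 12.5
Step 6: 8-fold → factor 8
Overall dilution factor = 3 × 3 × 2 × 15 × 12.5 × 8 = 27000
Final = 1.00 × 10^6 CFU/mL / 27000 = 37.0 CFU/mL

37.0 CFU/mL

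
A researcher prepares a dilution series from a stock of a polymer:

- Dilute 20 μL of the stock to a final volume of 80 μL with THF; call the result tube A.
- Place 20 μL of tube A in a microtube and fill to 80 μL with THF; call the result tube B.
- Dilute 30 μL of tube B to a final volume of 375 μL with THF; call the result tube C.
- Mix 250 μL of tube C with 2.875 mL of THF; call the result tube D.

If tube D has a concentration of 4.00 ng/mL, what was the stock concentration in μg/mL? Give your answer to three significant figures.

Step 1: 20 μL brought to 80 μL → factor 80/20 = 4
Step 2: 20 μL brought to 80 μL → factor 80/20 = 4
Step 3: 30 μL brought to 375 μL → factor 375/30 = 12.5
Step 4: 250 μL + 2.875 mL = 3125 μL total → factor 3125/250 = 12.5
Overall dilution factor = 4 × 4 × 12.5 × 12.5 = 2500
Stock = 4.00 ng/mL × 2500 = 1.000 × 10^4 ng/mL = 10.0 μg/mL

10.0 μg/mL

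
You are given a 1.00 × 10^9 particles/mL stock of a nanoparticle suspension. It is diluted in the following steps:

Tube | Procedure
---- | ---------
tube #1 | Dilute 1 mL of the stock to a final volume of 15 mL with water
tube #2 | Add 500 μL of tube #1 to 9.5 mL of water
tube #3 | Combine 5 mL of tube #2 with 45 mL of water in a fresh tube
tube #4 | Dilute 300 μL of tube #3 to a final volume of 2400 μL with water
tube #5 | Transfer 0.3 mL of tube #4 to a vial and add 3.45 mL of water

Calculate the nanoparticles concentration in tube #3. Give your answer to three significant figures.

Step 1: 1 mL brought to 15 mL → factor 15/1 = 15
Step 2: 500 μL + 9.5 mL = 10000 μL total → factor 10000/500 = 20
Step 3: 5 mL + 45 mL = 50 mL total → factor 50/5 = 10
Dilution factor through tube #3 = 15 × 20 × 10 = 3000
[tube #3] = 1.00 × 10^9 particles/mL / 3000 = 3.33 × 10^5 particles/mL

3.33 × 10^5 particles/mL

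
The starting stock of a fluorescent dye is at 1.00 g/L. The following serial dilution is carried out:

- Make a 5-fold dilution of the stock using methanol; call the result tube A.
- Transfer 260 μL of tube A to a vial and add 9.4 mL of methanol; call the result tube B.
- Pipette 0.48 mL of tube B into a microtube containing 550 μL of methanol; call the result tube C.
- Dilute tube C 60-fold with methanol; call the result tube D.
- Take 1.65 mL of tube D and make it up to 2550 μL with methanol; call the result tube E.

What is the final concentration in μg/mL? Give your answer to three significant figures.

Step 1: 5-fold → factor 5
Step 2: 260 μL + 9.4 mL = 9660 μL total → factor 9660/260 = 37.154
Step 3: 0.48 mL + 550 μL = 1.03 mL total → factor 1.03/0.48 = 2.1458
Step 4: 60-fold → factor 60
Step 5: 1.65 mL brought to 2550 μL → factor 2.55/1.65 = 1.5455
Overall dilution factor = 5 × 37.154 × 2.1458 × 60 × 1.5455 = 36964
Final = 1.00 g/L / 36964 = 2.705 × 10^-5 g/L = 0.0271 μg/mL

0.0271 μg/mL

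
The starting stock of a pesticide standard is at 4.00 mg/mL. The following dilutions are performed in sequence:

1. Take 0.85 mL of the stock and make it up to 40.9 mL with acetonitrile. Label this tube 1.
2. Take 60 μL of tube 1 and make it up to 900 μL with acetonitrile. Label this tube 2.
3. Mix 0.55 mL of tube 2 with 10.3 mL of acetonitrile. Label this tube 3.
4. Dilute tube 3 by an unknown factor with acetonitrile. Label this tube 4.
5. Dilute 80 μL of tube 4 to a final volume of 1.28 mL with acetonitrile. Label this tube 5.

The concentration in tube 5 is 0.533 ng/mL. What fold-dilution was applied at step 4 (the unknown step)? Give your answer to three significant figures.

Step 1: 0.85 mL brought to 40.9 mL → factor 40.9/0.85 = 48.118
Step 2: 60 μL brought to 900 μL → factor 900/60 = 15
Step 3: 0.55 mL + 10.3 mL = 10.85 mL total → factor 10.85/0.55 = 19.727
Step 4: unknown factor x
Step 5: 80 μL brought to 1.28 mL → factor 1280/80 = 16
Product of known-step factors = 2.2782 × 10^5
Overall factor = 4.00 mg/mL / (0.533 ng/mL) = 7.5047 × 10^6
x = 7.5047 × 10^6 / 2.2782 × 10^5 = 32.9

32.9-fold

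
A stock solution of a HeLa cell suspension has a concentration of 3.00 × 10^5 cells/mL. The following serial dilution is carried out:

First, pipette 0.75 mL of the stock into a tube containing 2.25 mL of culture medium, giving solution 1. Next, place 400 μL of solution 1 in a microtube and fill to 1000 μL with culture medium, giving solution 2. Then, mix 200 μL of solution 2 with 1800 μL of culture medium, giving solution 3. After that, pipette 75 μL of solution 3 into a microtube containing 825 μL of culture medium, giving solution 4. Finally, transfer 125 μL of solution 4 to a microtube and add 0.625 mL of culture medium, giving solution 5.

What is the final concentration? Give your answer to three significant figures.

Step 1: 0.75 mL + 2.25 mL = 3 mL total → factor 3/0.75 = 4
Step 2: 400 μL brought to 1000 μL → factor 1000/400 = 2.5
Step 3: 200 μL + 1800 μL = 2000 μL total → factor 2000/200 = 10
Step 4: 75 μL + 825 μL = 900 μL total → factor 900/75 = 12
Step 5: 125 μL + 0.625 mL = 750 μL total → factor 750/125 = 6
Overall dilution factor = 4 × 2.5 × 10 × 12 × 6 = 7200
Final = 3.00 × 10^5 cells/mL / 7200 = 41.7 cells/mL

41.7 cells/mL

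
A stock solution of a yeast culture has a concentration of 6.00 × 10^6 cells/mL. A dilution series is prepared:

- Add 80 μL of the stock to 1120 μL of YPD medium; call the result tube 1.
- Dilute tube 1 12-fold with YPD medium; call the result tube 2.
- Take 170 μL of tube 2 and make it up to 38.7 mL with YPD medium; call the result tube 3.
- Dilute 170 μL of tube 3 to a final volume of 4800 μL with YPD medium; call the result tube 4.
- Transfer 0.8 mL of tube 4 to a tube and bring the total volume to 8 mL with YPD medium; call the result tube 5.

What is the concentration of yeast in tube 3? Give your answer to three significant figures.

146 cells/mL

Step 1: 80 μL + 1120 μL = 1200 μL total → factor 1200/80 = 15
Step 2: 12-fold → factor 12
Step 3: 170 μL brought to 38.7 mL → factor 38700/170 = 227.65
Dilution factor through tube 3 = 15 × 12 × 227.65 = 40976
[tube 3] = 6.00 × 10^6 cells/mL / 40976 = 146 cells/mL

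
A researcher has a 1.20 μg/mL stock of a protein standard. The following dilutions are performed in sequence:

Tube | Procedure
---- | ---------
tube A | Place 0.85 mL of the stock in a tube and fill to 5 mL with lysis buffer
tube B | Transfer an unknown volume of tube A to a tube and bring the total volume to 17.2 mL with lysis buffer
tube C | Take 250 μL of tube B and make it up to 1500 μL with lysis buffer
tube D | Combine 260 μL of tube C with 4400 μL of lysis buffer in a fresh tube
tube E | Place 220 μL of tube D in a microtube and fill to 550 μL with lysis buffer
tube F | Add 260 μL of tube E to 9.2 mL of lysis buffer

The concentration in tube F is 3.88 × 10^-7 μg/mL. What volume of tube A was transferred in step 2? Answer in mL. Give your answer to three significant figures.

Step 1: 0.85 mL brought to 5 mL → factor 5/0.85 = 5.8824
Step 2: v brought to 17.2 mL → factor = 17.2 mL/v
Step 3: 250 μL brought to 1500 μL → factor 1500/250 = 6
Step 4: 260 μL + 4400 μL = 4660 μL total → factor 4660/260 = 17.923
Step 5: 220 μL brought to 550 μL → factor 550/220 = 2.5
Step 6: 260 μL + 9.2 mL = 9460 μL total → factor 9460/260 = 36.385
Product of known-step factors = 57540
Overall factor = 1.20 μg/mL / (3.88 × 10^-7 μg/mL) = 3.0928 × 10^6
Step-2 factor = 3.0928 × 10^6 / 57540 = 53.75
v = 17.2 mL / 53.75 = 0.320 mL

0.320 mL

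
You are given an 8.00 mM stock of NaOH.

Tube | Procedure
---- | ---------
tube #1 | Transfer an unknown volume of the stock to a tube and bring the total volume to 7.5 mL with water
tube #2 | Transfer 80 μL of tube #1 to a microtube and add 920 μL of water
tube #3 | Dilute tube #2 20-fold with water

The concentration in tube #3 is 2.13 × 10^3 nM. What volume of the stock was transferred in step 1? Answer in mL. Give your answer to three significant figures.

0.499 mL

Step 1: v brought to 7.5 mL → factor = 7.5 mL/v
Step 2: 80 μL + 920 μL = 1000 μL total → factor 1000/80 = 12.5
Step 3: 20-fold → factor 20
Product of known-step factors = 250
Overall factor = 8.00 mM / (2.13 × 10^3 nM) = 3755.9
Step-1 factor = 3755.9 / 250 = 15.023
v = 7.5 mL / 15.023 = 0.499 mL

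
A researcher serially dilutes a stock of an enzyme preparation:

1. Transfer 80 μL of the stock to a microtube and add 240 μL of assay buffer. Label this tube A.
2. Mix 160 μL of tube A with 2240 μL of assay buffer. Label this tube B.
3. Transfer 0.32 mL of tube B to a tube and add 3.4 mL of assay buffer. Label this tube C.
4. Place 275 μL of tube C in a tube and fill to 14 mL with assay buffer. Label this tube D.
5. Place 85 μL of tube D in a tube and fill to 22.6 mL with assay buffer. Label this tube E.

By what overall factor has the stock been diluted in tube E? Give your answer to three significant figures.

9.44 × 10^6

Step 1: 80 μL + 240 μL = 320 μL total → factor 320/80 = 4
Step 2: 160 μL + 2240 μL = 2400 μL total → factor 2400/160 = 15
Step 3: 0.32 mL + 3.4 mL = 3.72 mL total → factor 3.72/0.32 = 11.625
Step 4: 275 μL brought to 14 mL → factor 14000/275 = 50.909
Step 5: 85 μL brought to 22.6 mL → factor 22600/85 = 265.88
Overall dilution factor = 4 × 15 × 11.625 × 50.909 × 265.88 = 9.4412 × 10^6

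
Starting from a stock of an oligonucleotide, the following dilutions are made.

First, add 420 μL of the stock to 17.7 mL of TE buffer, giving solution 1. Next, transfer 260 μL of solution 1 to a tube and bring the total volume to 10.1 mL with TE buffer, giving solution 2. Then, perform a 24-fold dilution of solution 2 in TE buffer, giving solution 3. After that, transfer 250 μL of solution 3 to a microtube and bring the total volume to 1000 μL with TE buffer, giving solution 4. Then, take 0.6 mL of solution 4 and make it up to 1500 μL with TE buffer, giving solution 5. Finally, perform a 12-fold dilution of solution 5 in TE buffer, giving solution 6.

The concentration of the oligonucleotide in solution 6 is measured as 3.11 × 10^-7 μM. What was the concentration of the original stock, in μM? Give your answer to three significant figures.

1.50 μM

Step 1: 420 μL + 17.7 mL = 18120 μL total → factor 18120/420 = 43.143
Step 2: 260 μL brought to 10.1 mL → factor 10100/260 = 38.846
Step 3: 24-fold → factor 24
Step 4: 250 μL brought to 1000 μL → factor 1000/250 = 4
Step 5: 0.6 mL brought to 1500 μL → factor 1.5/0.6 = 2.5
Step 6: 12-fold → factor 12
Overall dilution factor = 43.143 × 38.846 × 24 × 4 × 2.5 × 12 = 4.8267 × 10^6
Stock = 3.11 × 10^-7 μM × 4.8267 × 10^6 = 1.50 μM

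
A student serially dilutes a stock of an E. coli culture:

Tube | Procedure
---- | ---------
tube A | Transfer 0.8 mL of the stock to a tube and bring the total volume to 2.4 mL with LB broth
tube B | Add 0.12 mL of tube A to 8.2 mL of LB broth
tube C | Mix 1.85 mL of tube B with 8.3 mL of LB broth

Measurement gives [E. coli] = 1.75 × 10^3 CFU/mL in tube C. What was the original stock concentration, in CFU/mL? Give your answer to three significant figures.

2.00 × 10^6 CFU/mL

Step 1: 0.8 mL brought to 2.4 mL → factor 2.4/0.8 = 3
Step 2: 0.12 mL + 8.2 mL = 8.32 mL total → factor 8.32/0.12 = 69.333
Step 3: 1.85 mL + 8.3 mL = 10.15 mL total → factor 10.15/1.85 = 5.4865
Overall dilution factor = 3 × 69.333 × 5.4865 = 1141.2
Stock = 1.75 × 10^3 CFU/mL × 1141.2 = 2.00 × 10^6 CFU/mL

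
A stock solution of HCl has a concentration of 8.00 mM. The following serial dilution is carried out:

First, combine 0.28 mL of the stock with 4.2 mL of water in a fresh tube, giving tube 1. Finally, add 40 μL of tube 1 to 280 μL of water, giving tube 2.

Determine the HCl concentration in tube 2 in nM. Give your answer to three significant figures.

6.25 × 10^4 nM

Step 1: 0.28 mL + 4.2 mL = 4.48 mL total → factor 4.48/0.28 = 16
Step 2: 40 μL + 280 μL = 320 μL total → factor 320/40 = 8
Overall dilution factor = 16 × 8 = 128
Final = 8.00 mM / 128 = 0.06250 mM = 6.25 × 10^4 nM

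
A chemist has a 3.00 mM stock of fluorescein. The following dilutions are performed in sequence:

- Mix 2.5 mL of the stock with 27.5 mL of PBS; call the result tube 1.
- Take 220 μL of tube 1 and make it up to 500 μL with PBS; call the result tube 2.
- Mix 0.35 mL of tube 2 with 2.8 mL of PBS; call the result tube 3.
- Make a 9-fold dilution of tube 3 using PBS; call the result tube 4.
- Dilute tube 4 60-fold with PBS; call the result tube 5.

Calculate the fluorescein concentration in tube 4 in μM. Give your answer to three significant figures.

Step 1: 2.5 mL + 27.5 mL = 30 mL total → factor 30/2.5 = 12
Step 2: 220 μL brought to 500 μL → factor 500/220 = 2.2727
Step 3: 0.35 mL + 2.8 mL = 3.15 mL total → factor 3.15/0.35 = 9
Step 4: 9-fold → factor 9
Dilution factor through tube 4 = 12 × 2.2727 × 9 × 9 = 2209.1
[tube 4] = 3.00 mM / 2209.1 = 0.001358 mM = 1.36 μM

1.36 μM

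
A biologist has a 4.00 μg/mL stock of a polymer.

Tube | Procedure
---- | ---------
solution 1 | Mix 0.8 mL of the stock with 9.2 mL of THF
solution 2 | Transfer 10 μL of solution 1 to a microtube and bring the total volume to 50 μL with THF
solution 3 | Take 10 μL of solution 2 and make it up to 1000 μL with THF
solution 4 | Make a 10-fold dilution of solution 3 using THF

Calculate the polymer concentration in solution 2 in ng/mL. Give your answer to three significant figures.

Step 1: 0.8 mL + 9.2 mL = 10 mL total → factor 10/0.8 = 12.5
Step 2: 10 μL brought to 50 μL → factor 50/10 = 5
Dilution factor through solution 2 = 12.5 × 5 = 62.5
[solution 2] = 4.00 μg/mL / 62.5 = 0.06400 μg/mL = 64.0 ng/mL

64.0 ng/mL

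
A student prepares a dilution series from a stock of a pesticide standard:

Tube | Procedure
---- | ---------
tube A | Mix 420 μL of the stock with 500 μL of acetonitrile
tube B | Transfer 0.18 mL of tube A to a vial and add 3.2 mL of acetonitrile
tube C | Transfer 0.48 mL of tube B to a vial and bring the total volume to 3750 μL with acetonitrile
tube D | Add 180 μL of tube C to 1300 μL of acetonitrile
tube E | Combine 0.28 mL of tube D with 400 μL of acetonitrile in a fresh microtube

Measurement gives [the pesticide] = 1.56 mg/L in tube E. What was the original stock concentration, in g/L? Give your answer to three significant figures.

Step 1: 420 μL + 500 μL = 920 μL total → factor 920/420 = 2.1905
Step 2: 0.18 mL + 3.2 mL = 3.38 mL total → factor 3.38/0.18 = 18.778
Step 3: 0.48 mL brought to 3750 μL → factor 3.75/0.48 = 7.8125
Step 4: 180 μL + 1300 μL = 1480 μL total → factor 1480/180 = 8.2222
Step 5: 0.28 mL + 400 μL = 0.68 mL total → factor 0.68/0.28 = 2.4286
Overall dilution factor = 2.1905 × 18.778 × 7.8125 × 8.2222 × 2.4286 = 6416.7
Stock = 1.56 mg/L × 6416.7 = 1.001 × 10^4 mg/L = 10.0 g/L

10.0 g/L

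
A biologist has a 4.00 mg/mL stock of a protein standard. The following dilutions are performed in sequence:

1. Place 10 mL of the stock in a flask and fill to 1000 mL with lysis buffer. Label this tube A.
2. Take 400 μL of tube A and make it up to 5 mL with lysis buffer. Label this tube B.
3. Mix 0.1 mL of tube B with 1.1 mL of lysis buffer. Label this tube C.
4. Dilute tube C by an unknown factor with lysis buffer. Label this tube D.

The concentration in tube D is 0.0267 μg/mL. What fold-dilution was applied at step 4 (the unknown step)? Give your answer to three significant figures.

9.99-fold

Step 1: 10 mL brought to 1000 mL → factor 1000/10 = 100
Step 2: 400 μL brought to 5 mL → factor 5000/400 = 12.5
Step 3: 0.1 mL + 1.1 mL = 1.2 mL total → factor 1.2/0.1 = 12
Step 4: unknown factor x
Product of known-step factors = 15000
Overall factor = 4.00 mg/mL / (0.0267 μg/mL) = 1.4981 × 10^5
x = 1.4981 × 10^5 / 15000 = 9.99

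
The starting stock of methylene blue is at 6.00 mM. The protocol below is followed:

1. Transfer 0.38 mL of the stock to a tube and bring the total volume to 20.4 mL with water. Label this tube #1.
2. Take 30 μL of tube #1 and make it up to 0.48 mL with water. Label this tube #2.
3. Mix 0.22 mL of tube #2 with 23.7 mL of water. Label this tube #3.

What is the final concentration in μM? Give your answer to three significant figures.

0.0642 μM

Step 1: 0.38 mL brought to 20.4 mL → factor 20.4/0.38 = 53.684
Step 2: 30 μL brought to 0.48 mL → factor 480/30 = 16
Step 3: 0.22 mL + 23.7 mL = 23.92 mL total → factor 23.92/0.22 = 108.73
Overall dilution factor = 53.684 × 16 × 108.73 = 93391
Final = 6.00 mM / 93391 = 6.425 × 10^-5 mM = 0.0642 μM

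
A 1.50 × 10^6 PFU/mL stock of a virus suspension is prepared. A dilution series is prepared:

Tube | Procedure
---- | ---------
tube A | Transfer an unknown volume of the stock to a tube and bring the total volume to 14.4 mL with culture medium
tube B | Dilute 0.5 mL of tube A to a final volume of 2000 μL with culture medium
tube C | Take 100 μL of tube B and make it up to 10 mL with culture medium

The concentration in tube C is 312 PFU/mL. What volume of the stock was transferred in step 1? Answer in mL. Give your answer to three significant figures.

Step 1: v brought to 14.4 mL → factor = 14.4 mL/v
Step 2: 0.5 mL brought to 2000 μL → factor 2/0.5 = 4
Step 3: 100 μL brought to 10 mL → factor 10000/100 = 100
Product of known-step factors = 400
Overall factor = 1.50 × 10^6 PFU/mL / (312 PFU/mL) = 4807.7
Step-1 factor = 4807.7 / 400 = 12.019
v = 14.4 mL / 12.019 = 1.20 mL

1.20 mL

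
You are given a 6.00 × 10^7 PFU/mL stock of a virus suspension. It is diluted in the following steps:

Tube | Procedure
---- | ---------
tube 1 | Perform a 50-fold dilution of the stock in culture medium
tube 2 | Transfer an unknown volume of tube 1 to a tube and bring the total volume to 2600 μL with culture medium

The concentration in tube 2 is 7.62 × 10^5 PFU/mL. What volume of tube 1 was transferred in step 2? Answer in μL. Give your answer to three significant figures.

Step 1: 50-fold → factor 50
Step 2: v brought to 2600 μL → factor = 2600 μL/v
Product of known-step factors = 50
Overall factor = 6.00 × 10^7 PFU/mL / (7.62 × 10^5 PFU/mL) = 78.74
Step-2 factor = 78.74 / 50 = 1.5748
v = 2600 μL / 1.5748 = 1.65 × 10^3 μL

1.65 × 10^3 μL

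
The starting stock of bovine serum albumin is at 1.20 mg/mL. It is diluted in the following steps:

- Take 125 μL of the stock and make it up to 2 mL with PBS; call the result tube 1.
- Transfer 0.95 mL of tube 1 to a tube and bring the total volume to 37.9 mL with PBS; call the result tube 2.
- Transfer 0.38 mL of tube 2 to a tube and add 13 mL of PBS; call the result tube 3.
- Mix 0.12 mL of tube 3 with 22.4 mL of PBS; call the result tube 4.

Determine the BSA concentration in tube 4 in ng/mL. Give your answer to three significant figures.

0.285 ng/mL

Step 1: 125 μL brought to 2 mL → factor 2000/125 = 16
Step 2: 0.95 mL brought to 37.9 mL → factor 37.9/0.95 = 39.895
Step 3: 0.38 mL + 13 mL = 13.38 mL total → factor 13.38/0.38 = 35.211
Step 4: 0.12 mL + 22.4 mL = 22.52 mL total → factor 22.52/0.12 = 187.67
Overall dilution factor = 16 × 39.895 × 35.211 × 187.67 = 4.2179 × 10^6
Final = 1.20 mg/mL / 4.2179 × 10^6 = 2.845 × 10^-7 mg/mL = 0.285 ng/mL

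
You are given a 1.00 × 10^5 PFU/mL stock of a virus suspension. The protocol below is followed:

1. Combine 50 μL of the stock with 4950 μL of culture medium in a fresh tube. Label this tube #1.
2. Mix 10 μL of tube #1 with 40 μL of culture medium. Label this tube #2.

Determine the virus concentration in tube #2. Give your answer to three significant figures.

200 PFU/mL

Step 1: 50 μL + 4950 μL = 5000 μL total → factor 5000/50 = 100
Step 2: 10 μL + 40 μL = 50 μL total → factor 50/10 = 5
Overall dilution factor = 100 × 5 = 500
Final = 1.00 × 10^5 PFU/mL / 500 = 200 PFU/mL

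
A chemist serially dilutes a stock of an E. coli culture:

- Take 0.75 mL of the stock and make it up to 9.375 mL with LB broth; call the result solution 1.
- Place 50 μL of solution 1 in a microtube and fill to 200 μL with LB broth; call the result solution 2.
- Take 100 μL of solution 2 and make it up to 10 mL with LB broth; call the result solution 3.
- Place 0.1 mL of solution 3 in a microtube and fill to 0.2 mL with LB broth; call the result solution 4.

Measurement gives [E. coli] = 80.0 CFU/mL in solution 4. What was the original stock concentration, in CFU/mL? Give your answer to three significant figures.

Step 1: 0.75 mL brought to 9.375 mL → factor 9.375/0.75 = 12.5
Step 2: 50 μL brought to 200 μL → factor 200/50 = 4
Step 3: 100 μL brought to 10 mL → factor 10000/100 = 100
Step 4: 0.1 mL brought to 0.2 mL → factor 0.2/0.1 = 2
Overall dilution factor = 12.5 × 4 × 100 × 2 = 10000
Stock = 80.0 CFU/mL × 10000 = 8.00 × 10^5 CFU/mL

8.00 × 10^5 CFU/mL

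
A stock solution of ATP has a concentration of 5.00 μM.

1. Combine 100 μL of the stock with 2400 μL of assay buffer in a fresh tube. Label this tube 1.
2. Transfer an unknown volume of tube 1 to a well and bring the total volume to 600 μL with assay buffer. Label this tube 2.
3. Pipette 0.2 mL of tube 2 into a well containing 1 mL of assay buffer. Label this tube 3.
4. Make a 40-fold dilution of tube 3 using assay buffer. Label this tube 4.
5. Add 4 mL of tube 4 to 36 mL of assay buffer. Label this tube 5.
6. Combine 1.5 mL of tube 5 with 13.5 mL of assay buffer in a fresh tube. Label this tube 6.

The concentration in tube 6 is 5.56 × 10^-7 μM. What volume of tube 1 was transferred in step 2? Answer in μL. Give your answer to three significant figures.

Step 1: 100 μL + 2400 μL = 2500 μL total → factor 2500/100 = 25
Step 2: v brought to 600 μL → factor = 600 μL/v
Step 3: 0.2 mL + 1 mL = 1.2 mL total → factor 1.2/0.2 = 6
Step 4: 40-fold → factor 40
Step 5: 4 mL + 36 mL = 40 mL total → factor 40/4 = 10
Step 6: 1.5 mL + 13.5 mL = 15 mL total → factor 15/1.5 = 10
Product of known-step factors = 6 × 10^5
Overall factor = 5.00 μM / (5.56 × 10^-7 μM) = 8.9928 × 10^6
Step-2 factor = 8.9928 × 10^6 / 6 × 10^5 = 14.988
v = 600 μL / 14.988 = 40.0 μL

40.0 μL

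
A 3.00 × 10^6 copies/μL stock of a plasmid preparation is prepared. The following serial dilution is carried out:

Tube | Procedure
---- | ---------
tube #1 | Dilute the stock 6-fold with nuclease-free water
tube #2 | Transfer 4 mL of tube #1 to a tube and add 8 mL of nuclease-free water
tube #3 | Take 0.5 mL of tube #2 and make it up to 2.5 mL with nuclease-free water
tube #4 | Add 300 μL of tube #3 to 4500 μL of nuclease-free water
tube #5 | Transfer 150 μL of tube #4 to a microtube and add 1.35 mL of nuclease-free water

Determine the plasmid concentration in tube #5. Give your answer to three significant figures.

208 copies/μL

Step 1: 6-fold → factor 6
Step 2: 4 mL + 8 mL = 12 mL total → factor 12/4 = 3
Step 3: 0.5 mL brought to 2.5 mL → factor 2.5/0.5 = 5
Step 4: 300 μL + 4500 μL = 4800 μL total → factor 4800/300 = 16
Step 5: 150 μL + 1.35 mL = 1500 μL total → factor 1500/150 = 10
Overall dilution factor = 6 × 3 × 5 × 16 × 10 = 14400
Final = 3.00 × 10^6 copies/μL / 14400 = 208 copies/μL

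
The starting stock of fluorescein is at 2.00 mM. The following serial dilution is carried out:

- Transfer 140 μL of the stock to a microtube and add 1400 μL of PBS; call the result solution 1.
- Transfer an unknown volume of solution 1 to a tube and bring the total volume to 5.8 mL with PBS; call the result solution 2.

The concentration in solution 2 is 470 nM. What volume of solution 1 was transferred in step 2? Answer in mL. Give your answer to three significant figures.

Step 1: 140 μL + 1400 μL = 1540 μL total → factor 1540/140 = 11
Step 2: v brought to 5.8 mL → factor = 5.8 mL/v
Product of known-step factors = 11
Overall factor = 2.00 mM / (470 nM) = 4255.3
Step-2 factor = 4255.3 / 11 = 386.85
v = 5.8 mL / 386.85 = 0.0150 mL

0.0150 mL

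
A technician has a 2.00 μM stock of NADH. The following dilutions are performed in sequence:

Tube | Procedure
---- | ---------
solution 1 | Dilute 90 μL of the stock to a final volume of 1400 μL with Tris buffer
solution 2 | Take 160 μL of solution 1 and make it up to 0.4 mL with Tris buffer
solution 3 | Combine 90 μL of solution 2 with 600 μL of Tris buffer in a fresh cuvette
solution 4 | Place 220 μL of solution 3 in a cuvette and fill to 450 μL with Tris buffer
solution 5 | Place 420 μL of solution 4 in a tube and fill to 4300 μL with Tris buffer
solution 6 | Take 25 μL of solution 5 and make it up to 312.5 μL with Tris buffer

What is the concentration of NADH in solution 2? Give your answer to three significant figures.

Step 1: 90 μL brought to 1400 μL → factor 1400/90 = 15.556
Step 2: 160 μL brought to 0.4 mL → factor 400/160 = 2.5
Dilution factor through solution 2 = 15.556 × 2.5 = 38.889
[solution 2] = 2.00 μM / 38.889 = 0.0514 μM

0.0514 μM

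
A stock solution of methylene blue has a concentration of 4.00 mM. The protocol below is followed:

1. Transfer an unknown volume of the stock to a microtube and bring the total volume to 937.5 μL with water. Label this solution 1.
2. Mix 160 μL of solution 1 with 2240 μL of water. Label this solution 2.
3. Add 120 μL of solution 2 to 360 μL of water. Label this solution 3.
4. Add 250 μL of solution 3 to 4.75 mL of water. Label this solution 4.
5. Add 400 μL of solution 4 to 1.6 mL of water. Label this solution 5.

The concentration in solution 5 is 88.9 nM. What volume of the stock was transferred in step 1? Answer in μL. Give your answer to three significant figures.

Step 1: v brought to 937.5 μL → factor = 937.5 μL/v
Step 2: 160 μL + 2240 μL = 2400 μL total → factor 2400/160 = 15
Step 3: 120 μL + 360 μL = 480 μL total → factor 480/120 = 4
Step 4: 250 μL + 4.75 mL = 5000 μL total → factor 5000/250 = 20
Step 5: 400 μL + 1.6 mL = 2000 μL total → factor 2000/400 = 5
Product of known-step factors = 6000
Overall factor = 4.00 mM / (88.9 nM) = 44994
Step-1 factor = 44994 / 6000 = 7.4991
v = 937.5 μL / 7.4991 = 125 μL

125 μL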